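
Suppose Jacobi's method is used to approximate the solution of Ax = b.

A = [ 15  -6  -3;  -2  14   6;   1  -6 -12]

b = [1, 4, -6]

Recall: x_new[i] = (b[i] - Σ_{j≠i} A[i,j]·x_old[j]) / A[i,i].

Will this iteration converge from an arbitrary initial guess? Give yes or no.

yes

A = D + L + U where D = diag(15, 14, -12).
Jacobi: T = -D⁻¹(L+U), T[0,2] = -(-3)/(15) = +0.2000; T[0,0] = 0.
  T[0,:] = [+0.0000 +0.4000 +0.2000]
  T[1,:] = [+0.1429 +0.0000 -0.4286]
  T[2,:] = [+0.0833 -0.5000 +0.0000]
|λ(T)| sorted: 0.5808, 0.4778, 0.1030.
spectral radius ρ = 0.5808; 0.5808 < 1, so it converges for any x₀.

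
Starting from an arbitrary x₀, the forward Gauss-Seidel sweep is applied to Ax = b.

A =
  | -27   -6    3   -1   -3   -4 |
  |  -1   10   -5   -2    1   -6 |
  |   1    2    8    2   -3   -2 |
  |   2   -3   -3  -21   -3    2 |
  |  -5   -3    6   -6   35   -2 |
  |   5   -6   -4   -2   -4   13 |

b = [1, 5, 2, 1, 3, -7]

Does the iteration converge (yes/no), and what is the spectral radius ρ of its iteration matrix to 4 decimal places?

yes, ρ = 0.5236

Write A = D+L+U with D = diag(-27, 10, 8, -21, 35, 13).
Gauss-Seidel: T = -(D+L)⁻¹U, row 0 first, T[0,2] = -(3)/(-27) = +0.1111; later rows by forward substitution.
  T[0,:] = [+0.0000, -0.2222, +0.1111, -0.0370, -0.1111, -0.1481]
  T[1,:] = [+0.0000, -0.0222, +0.5111, +0.1963, -0.1111, +0.5852]
  T[2,:] = [+0.0000, +0.0333, -0.1417, -0.2944, +0.4167, +0.1222]
  T[3,:] = [+0.0000, -0.0228, -0.0422, +0.0105, -0.1971, -0.0199]
  T[4,:] = [+0.0000, -0.0433, +0.0767, +0.0638, -0.1306, +0.0618]
  T[5,:] = [+0.0000, +0.0687, +0.1667, +0.0355, +0.0491, +0.3806]
moduli |λ_i(T)| = 0.5236, 0.3463, 0.1318, 0.0604, 0.0604, 0.0000.
ρ(T) = max|λ| = 0.5236; 0.5236 < 1: convergent.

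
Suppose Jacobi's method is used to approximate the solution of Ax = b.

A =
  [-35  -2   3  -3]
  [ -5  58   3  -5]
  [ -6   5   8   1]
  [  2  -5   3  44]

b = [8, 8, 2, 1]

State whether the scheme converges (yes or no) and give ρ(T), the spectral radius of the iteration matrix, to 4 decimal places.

Split A = D + L + U, D = diag(-35, 58, 8, 44).
Jacobi: T = -D⁻¹(L+U), T[2,0] = -(-6)/(8) = +0.7500; T[2,2] = 0.
  T[0,:] = [+0.0000  -0.0571  +0.0857  -0.0857]
  T[1,:] = [+0.0862  +0.0000  -0.0517  +0.0862]
  T[2,:] = [+0.7500  -0.6250  +0.0000  -0.1250]
  T[3,:] = [-0.0455  +0.1136  -0.0682  +0.0000]
|eigenvalues of T|: 0.3594, 0.2999, 0.0885, 0.0290.
ρ = 0.3594; 0.3594 < 1: convergent.

yes, ρ = 0.3594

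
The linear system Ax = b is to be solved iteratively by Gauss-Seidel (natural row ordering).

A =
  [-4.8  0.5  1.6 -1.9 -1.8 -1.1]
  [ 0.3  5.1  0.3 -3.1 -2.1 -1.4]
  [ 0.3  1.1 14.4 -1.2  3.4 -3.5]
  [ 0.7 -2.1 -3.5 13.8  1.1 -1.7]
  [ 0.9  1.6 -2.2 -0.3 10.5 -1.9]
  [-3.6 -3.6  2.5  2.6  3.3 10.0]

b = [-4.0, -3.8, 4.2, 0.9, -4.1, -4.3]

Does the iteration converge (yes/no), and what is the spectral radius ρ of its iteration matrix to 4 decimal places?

yes, ρ = 0.3874

Diagonal D = diag(-4.8, 5.1, 14.4, 13.8, 10.5, 10); L, U strict lower/upper.
GS T = -(D+L)⁻¹U: row 0 first, T[0,3] = -(-1.9)/(-4.8) = -0.3958; later rows by forward substitution.
  T[0,:] = [+0.0000, +0.1042, +0.3333, -0.3958, -0.3750, -0.2292]
  T[1,:] = [+0.0000, -0.0061, -0.0784, +0.6311, +0.4338, +0.2880]
  T[2,:] = [+0.0000, -0.0017, -0.0010, +0.0434, -0.2614, +0.2258]
  T[3,:] = [+0.0000, -0.0066, -0.0291, +0.1271, -0.0610, +0.2359]
  T[4,:] = [+0.0000, -0.0085, -0.0177, -0.0495, -0.0905, +0.2108]
  T[5,:] = [+0.0000, +0.0403, +0.1054, +0.0572, +0.1322, -0.1662]
moduli |λ_i(T)| = 0.3874, 0.2410, 0.0542, 0.0542, 0.0097, 0.0000.
ρ(T) = max|λ| = 0.3874; 0.3874 < 1, so it converges for any x₀.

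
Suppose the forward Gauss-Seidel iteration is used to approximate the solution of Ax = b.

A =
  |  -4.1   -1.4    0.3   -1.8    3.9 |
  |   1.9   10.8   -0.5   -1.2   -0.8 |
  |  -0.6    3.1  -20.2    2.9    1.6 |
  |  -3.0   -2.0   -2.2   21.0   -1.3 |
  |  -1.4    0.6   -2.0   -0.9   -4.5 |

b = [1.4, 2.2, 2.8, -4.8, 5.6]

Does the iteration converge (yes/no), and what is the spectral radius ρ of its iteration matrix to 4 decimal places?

A = D + L + U where D = diag(-4.1, 10.8, -20.2, 21, -4.5).
Gauss-Seidel: T = -(D+L)⁻¹U, row 0 first, T[0,2] = -(0.3)/(-4.1) = +0.0732; later rows by forward substitution.
  T[0,:] = [+0.0000  -0.3415  +0.0732  -0.4390  +0.9512]
  T[1,:] = [+0.0000  +0.0601  +0.0334  +0.1883  -0.0933]
  T[2,:] = [+0.0000  +0.0194  +0.0030  +0.1855  +0.0366]
  T[3,:] = [+0.0000  -0.0410  +0.0139  -0.0253  +0.1927]
  T[4,:] = [+0.0000  +0.1138  -0.0224  +0.0843  -0.3632]
eigenvalue magnitudes: 0.3600, 0.0859, 0.0376, 0.0376, 0.0000.
ρ(T) = max|λ| = 0.3600; 0.3600 < 1 ⇒ converges.

yes, ρ = 0.3600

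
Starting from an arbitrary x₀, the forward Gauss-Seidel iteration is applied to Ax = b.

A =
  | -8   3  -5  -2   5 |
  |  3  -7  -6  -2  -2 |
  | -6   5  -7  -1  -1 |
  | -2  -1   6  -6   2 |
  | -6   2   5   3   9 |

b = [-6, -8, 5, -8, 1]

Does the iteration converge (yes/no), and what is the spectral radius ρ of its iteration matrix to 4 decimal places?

no, ρ = 1.2792

Write A = D+L+U with D = diag(-8, -7, -7, -6, 9).
Gauss-Seidel: T = -(D+L)⁻¹U, row 0 first, T[0,2] = -(-5)/(-8) = -0.6250; later rows by forward substitution.
  T[0,:] = [+0.0000 +0.3750 -0.6250 -0.2500 +0.6250]
  T[1,:] = [+0.0000 +0.1607 -1.1250 -0.3929 -0.0179]
  T[2,:] = [+0.0000 -0.2066 -0.2679 -0.2092 -0.6913]
  T[3,:] = [+0.0000 -0.3584 +0.1280 -0.0604 -0.5634]
  T[4,:] = [+0.0000 +0.4486 -0.0605 +0.0570 +0.9925]
moduli |λ_i(T)| = 1.2792, 0.4278, 0.1366, 0.1366, 0.0000.
spectral radius ρ = 1.2792; 1.2792 > 1 ⇒ diverges.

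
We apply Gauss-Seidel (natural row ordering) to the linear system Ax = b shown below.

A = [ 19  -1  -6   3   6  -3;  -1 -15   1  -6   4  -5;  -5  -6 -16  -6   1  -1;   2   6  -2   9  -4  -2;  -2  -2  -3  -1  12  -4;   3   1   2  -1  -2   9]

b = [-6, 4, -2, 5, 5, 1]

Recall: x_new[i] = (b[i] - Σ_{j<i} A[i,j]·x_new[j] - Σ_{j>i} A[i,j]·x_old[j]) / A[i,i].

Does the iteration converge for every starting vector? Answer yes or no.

Split A = D + L + U, D = diag(19, -15, -16, 9, 12, 9).
Gauss-Seidel: T = -(D+L)⁻¹U, row 0 first, T[0,2] = -(-6)/(19) = +0.3158; later rows by forward substitution.
  T[0,:] = [+0.0000, +0.0526, +0.3158, -0.1579, -0.3158, +0.1579]
  T[1,:] = [+0.0000, -0.0035, +0.0456, -0.3895, +0.2877, -0.3439]
  T[2,:] = [+0.0000, -0.0151, -0.1158, -0.1796, +0.0533, +0.0171]
  T[3,:] = [+0.0000, -0.0127, -0.1263, +0.2548, +0.3346, +0.4202]
  T[4,:] = [+0.0000, +0.0033, +0.0208, -0.1149, +0.0365, +0.3416]
  T[5,:] = [+0.0000, -0.0145, -0.0940, +0.1386, +0.1068, +0.1044]
moduli |λ_i(T)| = 0.5106, 0.2170, 0.1430, 0.1430, 0.0287, 0.0000.
ρ(T) = max|λ| = 0.5106; 0.5106 < 1: convergent.

yes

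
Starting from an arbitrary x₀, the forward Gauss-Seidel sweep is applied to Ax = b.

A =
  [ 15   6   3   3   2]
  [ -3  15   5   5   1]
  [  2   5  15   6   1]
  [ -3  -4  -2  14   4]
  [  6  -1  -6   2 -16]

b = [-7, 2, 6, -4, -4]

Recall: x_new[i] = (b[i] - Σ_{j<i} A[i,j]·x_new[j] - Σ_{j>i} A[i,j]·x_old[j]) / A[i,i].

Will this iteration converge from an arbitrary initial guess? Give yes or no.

A = D + L + U where D = diag(15, 15, 15, 14, -16).
GS T = -(D+L)⁻¹U: row 0 first, T[0,3] = -(3)/(15) = -0.2000; later rows by forward substitution.
  T[0,:] = [+0.0000  -0.4000  -0.2000  -0.2000  -0.1333]
  T[1,:] = [+0.0000  -0.0800  -0.3733  -0.3733  -0.0933]
  T[2,:] = [+0.0000  +0.0800  +0.1511  -0.2489  -0.0178]
  T[3,:] = [+0.0000  -0.0971  -0.1279  -0.1851  -0.3435]
  T[4,:] = [+0.0000  -0.1871  -0.1243  +0.0185  -0.0804]
|λ(T)| sorted: 0.5156, 0.2687, 0.2687, 0.1535, 0.0000.
ρ(T) = max|λ| = 0.5156; 0.5156 < 1 ⇒ converges.

yes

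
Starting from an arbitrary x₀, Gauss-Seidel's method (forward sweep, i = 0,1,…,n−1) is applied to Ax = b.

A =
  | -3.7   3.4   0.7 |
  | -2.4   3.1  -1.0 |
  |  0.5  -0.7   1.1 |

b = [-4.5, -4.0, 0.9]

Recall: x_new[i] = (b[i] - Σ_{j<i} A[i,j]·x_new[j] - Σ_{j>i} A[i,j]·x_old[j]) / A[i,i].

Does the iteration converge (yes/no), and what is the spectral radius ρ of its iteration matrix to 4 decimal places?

yes, ρ = 0.7424

Split A = D + L + U, D = diag(-3.7, 3.1, 1.1).
T_GS = -(D+L)⁻¹U: row 0 first, T[0,1] = -(3.4)/(-3.7) = +0.9189; later rows by forward substitution.
  T[0,:] = [+0.0000 +0.9189 +0.1892]
  T[1,:] = [+0.0000 +0.7114 +0.4690]
  T[2,:] = [+0.0000 +0.0350 +0.2125]
|λ(T)| sorted: 0.7424, 0.1815, 0.0000.
spectral radius ρ = 0.7424; 0.7424 < 1 ⇒ converges.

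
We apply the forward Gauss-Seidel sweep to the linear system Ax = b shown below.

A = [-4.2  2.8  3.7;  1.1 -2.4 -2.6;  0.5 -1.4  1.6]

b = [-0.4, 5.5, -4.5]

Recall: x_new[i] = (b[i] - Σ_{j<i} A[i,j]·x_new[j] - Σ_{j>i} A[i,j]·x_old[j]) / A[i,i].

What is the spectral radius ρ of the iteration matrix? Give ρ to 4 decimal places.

0.8347

A = D + L + U where D = diag(-4.2, -2.4, 1.6).
GS T = -(D+L)⁻¹U: row 0 first, T[0,2] = -(3.7)/(-4.2) = +0.8810; later rows by forward substitution.
  T[0,:] = [+0.0000 +0.6667 +0.8810]
  T[1,:] = [+0.0000 +0.3056 -0.6796]
  T[2,:] = [+0.0000 +0.0590 -0.8699]
|roots of det(T-λI)|: 0.8347, 0.2704, 0.0000.
ρ(T) = max|λ| = 0.8347; 0.8347 < 1, so it converges for any x₀.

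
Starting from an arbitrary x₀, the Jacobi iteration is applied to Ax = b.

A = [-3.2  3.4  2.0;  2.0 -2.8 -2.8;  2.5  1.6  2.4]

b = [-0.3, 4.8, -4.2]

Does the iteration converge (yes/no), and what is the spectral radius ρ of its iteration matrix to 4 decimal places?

no, ρ = 1.2030

Write A = D+L+U with D = diag(-3.2, -2.8, 2.4).
Jacobi T = -D⁻¹(L+U): T[1,2] = -(-2.8)/(-2.8) = -1.0000; T[1,1] = 0.
  T[0,:] = [+0.0000  +1.0625  +0.6250]
  T[1,:] = [+0.7143  +0.0000  -1.0000]
  T[2,:] = [-1.0417  -0.6667  +0.0000]
|eigenvalues of T|: 1.2030, 0.8201, 0.8201.
ρ = 1.2030; 1.2030 > 1 ⇒ diverges.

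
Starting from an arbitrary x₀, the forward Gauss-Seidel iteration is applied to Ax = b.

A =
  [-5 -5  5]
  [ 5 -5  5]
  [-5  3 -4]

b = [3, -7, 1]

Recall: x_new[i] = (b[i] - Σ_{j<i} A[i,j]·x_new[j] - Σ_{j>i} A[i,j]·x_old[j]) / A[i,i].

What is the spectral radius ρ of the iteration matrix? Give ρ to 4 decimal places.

Write A = D+L+U with D = diag(-5, -5, -4).
GS T = -(D+L)⁻¹U: row 0 first, T[0,2] = -(5)/(-5) = +1.0000; later rows by forward substitution.
  T[0,:] = [+0.0000  -1.0000  +1.0000]
  T[1,:] = [+0.0000  -1.0000  +2.0000]
  T[2,:] = [+0.0000  +0.5000  +0.2500]
moduli |λ_i(T)| = 1.5542, 0.8042, 0.0000.
ρ(T) = max|λ| = 1.5542; 1.5542 > 1, so it fails to converge.

1.5542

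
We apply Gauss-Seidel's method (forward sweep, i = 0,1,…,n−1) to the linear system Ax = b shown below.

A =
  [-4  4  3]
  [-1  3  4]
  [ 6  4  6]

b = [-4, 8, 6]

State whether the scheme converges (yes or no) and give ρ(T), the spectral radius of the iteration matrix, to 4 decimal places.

Split A = D + L + U, D = diag(-4, 3, 6).
Gauss-Seidel: T = -(D+L)⁻¹U, row 0 first, T[0,2] = -(3)/(-4) = +0.7500; later rows by forward substitution.
  T[0,:] = [+0.0000  +1.0000  +0.7500]
  T[1,:] = [+0.0000  +0.3333  -1.0833]
  T[2,:] = [+0.0000  -1.2222  -0.0278]
moduli |λ_i(T)| = 1.3175, 1.0120, 0.0000.
ρ = 1.3175; 1.3175 > 1 ⇒ diverges.

no, ρ = 1.3175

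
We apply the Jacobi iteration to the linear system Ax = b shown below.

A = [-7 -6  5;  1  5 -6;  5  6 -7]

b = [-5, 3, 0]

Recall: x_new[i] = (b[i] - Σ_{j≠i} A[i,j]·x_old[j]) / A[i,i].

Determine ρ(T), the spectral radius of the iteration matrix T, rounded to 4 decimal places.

Let D = diag(-7, 5, -7); L, U the strict triangles.
Jacobi T = -D⁻¹(L+U): T[2,0] = -(5)/(-7) = +0.7143; T[2,2] = 0.
  T[0,:] = [+0.0000, -0.8571, +0.7143]
  T[1,:] = [-0.2000, +0.0000, +1.2000]
  T[2,:] = [+0.7143, +0.8571, +0.0000]
|eigenvalues of T|: 1.5093, 0.7951, 0.7143.
ρ(T) = max|λ| = 1.5093; 1.5093 > 1, so it fails to converge.

1.5093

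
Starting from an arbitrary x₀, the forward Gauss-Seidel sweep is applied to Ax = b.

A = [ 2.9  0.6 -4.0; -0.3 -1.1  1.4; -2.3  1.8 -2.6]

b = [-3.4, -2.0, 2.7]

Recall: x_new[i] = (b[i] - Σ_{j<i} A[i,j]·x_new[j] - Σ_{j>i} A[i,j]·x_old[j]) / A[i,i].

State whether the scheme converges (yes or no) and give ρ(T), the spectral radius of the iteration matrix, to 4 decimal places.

A = D + L + U where D = diag(2.9, -1.1, -2.6).
T_GS = -(D+L)⁻¹U: row 0 first, T[0,1] = -(0.6)/(2.9) = -0.2069; later rows by forward substitution.
  T[0,:] = [+0.0000 -0.2069 +1.3793]
  T[1,:] = [+0.0000 +0.0564 +0.8966]
  T[2,:] = [+0.0000 +0.2221 -0.5995]
moduli |λ_i(T)| = 0.8253, 0.2823, 0.0000.
spectral radius ρ = 0.8253; 0.8253 < 1 ⇒ converges.

yes, ρ = 0.8253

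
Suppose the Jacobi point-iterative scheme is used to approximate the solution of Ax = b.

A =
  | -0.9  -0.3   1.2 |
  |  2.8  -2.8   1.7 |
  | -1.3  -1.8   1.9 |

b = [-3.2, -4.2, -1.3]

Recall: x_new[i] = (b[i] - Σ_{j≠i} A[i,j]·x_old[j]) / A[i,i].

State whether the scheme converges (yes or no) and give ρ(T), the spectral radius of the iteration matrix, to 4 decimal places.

no, ρ = 1.3993

A = D + L + U where D = diag(-0.9, -2.8, 1.9).
T_J = -D⁻¹(L+U): T[0,2] = -(1.2)/(-0.9) = +1.3333; T[0,0] = 0.
  T[0,:] = [+0.0000  -0.3333  +1.3333]
  T[1,:] = [+1.0000  +0.0000  +0.6071]
  T[2,:] = [+0.6842  +0.9474  +0.0000]
|λ(T)| sorted: 1.3993, 0.8965, 0.8965.
spectral radius ρ = 1.3993; 1.3993 > 1: divergent.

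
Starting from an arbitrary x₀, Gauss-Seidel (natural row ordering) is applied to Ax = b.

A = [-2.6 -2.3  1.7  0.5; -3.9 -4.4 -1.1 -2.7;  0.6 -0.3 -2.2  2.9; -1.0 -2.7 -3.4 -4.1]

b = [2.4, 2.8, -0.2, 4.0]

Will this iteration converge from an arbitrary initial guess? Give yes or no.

no

Split A = D + L + U, D = diag(-2.6, -4.4, -2.2, -4.1).
Gauss-Seidel: T = -(D+L)⁻¹U, row 0 first, T[0,2] = -(1.7)/(-2.6) = +0.6538; later rows by forward substitution.
  T[0,:] = [+0.0000, -0.8846, +0.6538, +0.1923]
  T[1,:] = [+0.0000, +0.7841, -0.8295, -0.7841]
  T[2,:] = [+0.0000, -0.3482, +0.2914, +1.4776]
  T[3,:] = [+0.0000, -0.0119, +0.1451, -0.7558]
|roots of det(T-λI)|: 1.1908, 0.9349, 0.0639, 0.0000.
ρ(T) = max|λ| = 1.1908; 1.1908 > 1: divergent.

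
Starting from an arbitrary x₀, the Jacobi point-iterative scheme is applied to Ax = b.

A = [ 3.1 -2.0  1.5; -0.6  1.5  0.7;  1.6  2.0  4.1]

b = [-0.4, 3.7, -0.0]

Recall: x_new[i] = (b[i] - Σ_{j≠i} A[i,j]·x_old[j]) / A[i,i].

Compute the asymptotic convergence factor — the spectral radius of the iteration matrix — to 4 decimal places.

Write A = D+L+U with D = diag(3.1, 1.5, 4.1).
Jacobi: T = -D⁻¹(L+U), T[2,0] = -(1.6)/(4.1) = -0.3902; T[2,2] = 0.
  T[0,:] = [+0.0000, +0.6452, -0.4839]
  T[1,:] = [+0.4000, +0.0000, -0.4667]
  T[2,:] = [-0.3902, -0.4878, +0.0000]
eigenvalue magnitudes: 0.9477, 0.5044, 0.4433.
spectral radius ρ = 0.9477; 0.9477 < 1: convergent.

0.9477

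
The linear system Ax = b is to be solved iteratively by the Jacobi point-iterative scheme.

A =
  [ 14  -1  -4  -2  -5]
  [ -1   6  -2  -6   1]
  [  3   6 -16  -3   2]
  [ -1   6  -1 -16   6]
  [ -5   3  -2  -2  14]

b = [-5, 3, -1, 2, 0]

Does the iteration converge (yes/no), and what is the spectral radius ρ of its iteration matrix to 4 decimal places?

Let D = diag(14, 6, -16, -16, 14); L, U the strict triangles.
T_J = -D⁻¹(L+U): T[2,0] = -(3)/(-16) = +0.1875; T[2,2] = 0.
  T[0,:] = [+0.0000  +0.0714  +0.2857  +0.1429  +0.3571]
  T[1,:] = [+0.1667  +0.0000  +0.3333  +1.0000  -0.1667]
  T[2,:] = [+0.1875  +0.3750  +0.0000  -0.1875  +0.1250]
  T[3,:] = [-0.0625  +0.3750  -0.0625  +0.0000  +0.3750]
  T[4,:] = [+0.3571  -0.2143  +0.1429  +0.1429  +0.0000]
eigenvalue magnitudes: 0.8980, 0.7304, 0.3599, 0.2661, 0.2661.
ρ(T) = max|λ| = 0.8980; 0.8980 < 1: convergent.

yes, ρ = 0.8980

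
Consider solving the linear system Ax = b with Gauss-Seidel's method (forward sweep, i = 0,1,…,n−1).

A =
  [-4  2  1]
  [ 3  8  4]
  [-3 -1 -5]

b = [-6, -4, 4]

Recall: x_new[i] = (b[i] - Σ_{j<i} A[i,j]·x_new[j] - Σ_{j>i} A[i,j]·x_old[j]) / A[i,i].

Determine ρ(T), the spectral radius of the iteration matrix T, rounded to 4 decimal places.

0.5118

Split A = D + L + U, D = diag(-4, 8, -5).
GS T = -(D+L)⁻¹U: row 0 first, T[0,1] = -(2)/(-4) = +0.5000; later rows by forward substitution.
  T[0,:] = [+0.0000  +0.5000  +0.2500]
  T[1,:] = [+0.0000  -0.1875  -0.5938]
  T[2,:] = [+0.0000  -0.2625  -0.0312]
|λ(T)| sorted: 0.5118, 0.2931, 0.0000.
ρ = 0.5118; 0.5118 < 1, so it converges for any x₀.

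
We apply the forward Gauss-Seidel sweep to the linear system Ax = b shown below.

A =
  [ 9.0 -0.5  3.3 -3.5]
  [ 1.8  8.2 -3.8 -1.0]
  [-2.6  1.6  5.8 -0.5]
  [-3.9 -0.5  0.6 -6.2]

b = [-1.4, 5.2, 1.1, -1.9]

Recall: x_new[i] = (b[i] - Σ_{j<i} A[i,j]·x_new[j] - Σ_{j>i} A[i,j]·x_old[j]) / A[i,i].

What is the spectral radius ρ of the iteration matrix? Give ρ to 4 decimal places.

0.5094

Let D = diag(9, 8.2, 5.8, -6.2); L, U the strict triangles.
Gauss-Seidel: T = -(D+L)⁻¹U, row 0 first, T[0,3] = -(-3.5)/(9) = +0.3889; later rows by forward substitution.
  T[0,:] = [+0.0000, +0.0556, -0.3667, +0.3889]
  T[1,:] = [+0.0000, -0.0122, +0.5439, +0.0366]
  T[2,:] = [+0.0000, +0.0283, -0.3144, +0.2504]
  T[3,:] = [+0.0000, -0.0312, +0.1564, -0.2233]
eigenvalue magnitudes: 0.5094, 0.0524, 0.0524, 0.0000.
spectral radius ρ = 0.5094; 0.5094 < 1 ⇒ converges.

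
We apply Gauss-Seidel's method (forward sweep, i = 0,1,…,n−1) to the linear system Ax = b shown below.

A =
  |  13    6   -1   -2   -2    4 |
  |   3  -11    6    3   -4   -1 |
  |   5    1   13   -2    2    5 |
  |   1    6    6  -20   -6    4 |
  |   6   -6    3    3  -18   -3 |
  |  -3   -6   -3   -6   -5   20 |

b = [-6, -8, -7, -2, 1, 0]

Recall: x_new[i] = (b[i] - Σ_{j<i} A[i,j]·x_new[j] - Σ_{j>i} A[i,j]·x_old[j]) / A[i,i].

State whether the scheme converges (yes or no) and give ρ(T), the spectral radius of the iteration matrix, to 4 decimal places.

Split A = D + L + U, D = diag(13, -11, 13, -20, -18, 20).
GS T = -(D+L)⁻¹U: row 0 first, T[0,4] = -(-2)/(13) = +0.1538; later rows by forward substitution.
  T[0,:] = [+0.0000, -0.4615, +0.0769, +0.1538, +0.1538, -0.3077]
  T[1,:] = [+0.0000, -0.1259, +0.5664, +0.3147, -0.3217, -0.1748]
  T[2,:] = [+0.0000, +0.1872, -0.0732, +0.0705, -0.1883, -0.2528]
  T[3,:] = [+0.0000, -0.0047, +0.1518, +0.1232, -0.4453, +0.0563]
  T[4,:] = [+0.0000, -0.0815, -0.1501, -0.0213, +0.0529, -0.2437]
  T[5,:] = [+0.0000, -0.1007, +0.1785, +0.1597, -0.2220, -0.1806]
|roots of det(T-λI)|: 0.5107, 0.3980, 0.3980, 0.0750, 0.0479, 0.0000.
ρ(T) = max|λ| = 0.5107; 0.5107 < 1, so it converges for any x₀.

yes, ρ = 0.5107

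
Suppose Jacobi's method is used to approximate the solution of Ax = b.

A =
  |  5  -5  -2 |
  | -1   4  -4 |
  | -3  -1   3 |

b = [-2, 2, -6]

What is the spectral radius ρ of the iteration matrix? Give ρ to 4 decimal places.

1.3273

Diagonal D = diag(5, 4, 3); L, U strict lower/upper.
T_J = -D⁻¹(L+U): T[2,0] = -(-3)/(3) = +1.0000; T[2,2] = 0.
  T[0,:] = [+0.0000  +1.0000  +0.4000]
  T[1,:] = [+0.2500  +0.0000  +1.0000]
  T[2,:] = [+1.0000  +0.3333  +0.0000]
|roots of det(T-λI)|: 1.3273, 0.8823, 0.8823.
ρ = 1.3273; 1.3273 > 1 ⇒ diverges.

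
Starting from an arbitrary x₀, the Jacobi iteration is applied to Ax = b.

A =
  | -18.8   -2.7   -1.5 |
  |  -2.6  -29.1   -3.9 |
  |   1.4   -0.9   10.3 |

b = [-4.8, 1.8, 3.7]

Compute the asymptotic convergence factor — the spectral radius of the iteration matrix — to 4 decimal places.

0.1570

Diagonal D = diag(-18.8, -29.1, 10.3); L, U strict lower/upper.
Jacobi: T = -D⁻¹(L+U), T[2,0] = -(1.4)/(10.3) = -0.1359; T[2,2] = 0.
  T[0,:] = [+0.0000, -0.1436, -0.0798]
  T[1,:] = [-0.0893, +0.0000, -0.1340]
  T[2,:] = [-0.1359, +0.0874, +0.0000]
|eigenvalues of T|: 0.1570, 0.1127, 0.1127.
ρ = 0.1570; 0.1570 < 1: convergent.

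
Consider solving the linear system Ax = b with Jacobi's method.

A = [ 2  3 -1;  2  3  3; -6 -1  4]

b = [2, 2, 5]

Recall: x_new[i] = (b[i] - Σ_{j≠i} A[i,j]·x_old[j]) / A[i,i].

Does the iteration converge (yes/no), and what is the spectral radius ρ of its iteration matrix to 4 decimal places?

no, ρ = 1.6721

Diagonal D = diag(2, 3, 4); L, U strict lower/upper.
T_J = -D⁻¹(L+U): T[2,1] = -(-1)/(4) = +0.2500; T[2,2] = 0.
  T[0,:] = [+0.0000 -1.5000 +0.5000]
  T[1,:] = [-0.6667 +0.0000 -1.0000]
  T[2,:] = [+1.5000 +0.2500 +0.0000]
|roots of det(T-λI)|: 1.6721, 1.1383, 1.1383.
ρ(T) = max|λ| = 1.6721; 1.6721 > 1 ⇒ diverges.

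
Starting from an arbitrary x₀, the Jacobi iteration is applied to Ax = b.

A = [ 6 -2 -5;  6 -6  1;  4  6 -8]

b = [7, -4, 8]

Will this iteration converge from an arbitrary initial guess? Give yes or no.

A = D + L + U where D = diag(6, -6, -8).
Jacobi T = -D⁻¹(L+U): T[2,1] = -(6)/(-8) = +0.7500; T[2,2] = 0.
  T[0,:] = [+0.0000 +0.3333 +0.8333]
  T[1,:] = [+1.0000 +0.0000 +0.1667]
  T[2,:] = [+0.5000 +0.7500 +0.0000]
|roots of det(T-λI)|: 1.1926, 0.7398, 0.7398.
spectral radius ρ = 1.1926; 1.1926 > 1: divergent.

no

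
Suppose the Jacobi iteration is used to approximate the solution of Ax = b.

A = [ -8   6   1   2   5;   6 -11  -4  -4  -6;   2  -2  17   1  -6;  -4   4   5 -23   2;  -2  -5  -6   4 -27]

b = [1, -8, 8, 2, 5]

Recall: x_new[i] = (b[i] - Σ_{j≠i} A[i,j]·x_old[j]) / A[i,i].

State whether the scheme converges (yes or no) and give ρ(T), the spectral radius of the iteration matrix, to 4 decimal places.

yes, ρ = 0.6652

Write A = D+L+U with D = diag(-8, -11, 17, -23, -27).
Jacobi: T = -D⁻¹(L+U), T[2,3] = -(1)/(17) = -0.0588; T[2,2] = 0.
  T[0,:] = [+0.0000  +0.7500  +0.1250  +0.2500  +0.6250]
  T[1,:] = [+0.5455  +0.0000  -0.3636  -0.3636  -0.5455]
  T[2,:] = [-0.1176  +0.1176  +0.0000  -0.0588  +0.3529]
  T[3,:] = [-0.1739  +0.1739  +0.2174  +0.0000  +0.0870]
  T[4,:] = [-0.0741  -0.1852  -0.2222  +0.1481  +0.0000]
|eigenvalues of T|: 0.6652, 0.3912, 0.3912, 0.2476, 0.2476.
ρ(T) = max|λ| = 0.6652; 0.6652 < 1: convergent.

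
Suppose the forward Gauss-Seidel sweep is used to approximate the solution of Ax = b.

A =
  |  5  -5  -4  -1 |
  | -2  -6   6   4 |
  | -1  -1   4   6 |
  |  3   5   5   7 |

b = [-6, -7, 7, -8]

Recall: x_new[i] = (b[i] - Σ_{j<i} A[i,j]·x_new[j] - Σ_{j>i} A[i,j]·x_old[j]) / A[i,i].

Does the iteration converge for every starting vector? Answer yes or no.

Let D = diag(5, -6, 4, 7); L, U the strict triangles.
GS T = -(D+L)⁻¹U: row 0 first, T[0,2] = -(-4)/(5) = +0.8000; later rows by forward substitution.
  T[0,:] = [+0.0000, +1.0000, +0.8000, +0.2000]
  T[1,:] = [+0.0000, -0.3333, +0.7333, +0.6000]
  T[2,:] = [+0.0000, +0.1667, +0.3833, -1.3000]
  T[3,:] = [+0.0000, -0.3095, -1.1405, +0.4143]
|eigenvalues of T|: 1.6367, 0.6267, 0.6267, 0.0000.
spectral radius ρ = 1.6367; 1.6367 > 1, so it fails to converge.

no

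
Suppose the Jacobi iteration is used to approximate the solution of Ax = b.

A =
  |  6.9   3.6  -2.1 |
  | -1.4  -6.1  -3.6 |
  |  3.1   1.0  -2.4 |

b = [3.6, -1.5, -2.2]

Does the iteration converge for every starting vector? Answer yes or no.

Diagonal D = diag(6.9, -6.1, -2.4); L, U strict lower/upper.
Jacobi T = -D⁻¹(L+U): T[2,0] = -(3.1)/(-2.4) = +1.2917; T[2,2] = 0.
  T[0,:] = [+0.0000  -0.5217  +0.3043]
  T[1,:] = [-0.2295  +0.0000  -0.5902]
  T[2,:] = [+1.2917  +0.4167  +0.0000]
eigenvalue magnitudes: 0.8401, 0.6624, 0.6624.
spectral radius ρ = 0.8401; 0.8401 < 1 ⇒ converges.

yes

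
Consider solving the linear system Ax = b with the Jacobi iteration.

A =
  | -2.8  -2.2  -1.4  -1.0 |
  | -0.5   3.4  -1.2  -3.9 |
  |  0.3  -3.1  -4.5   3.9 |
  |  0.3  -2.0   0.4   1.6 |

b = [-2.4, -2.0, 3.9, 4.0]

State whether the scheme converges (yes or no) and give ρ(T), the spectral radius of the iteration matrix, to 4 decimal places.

no, ρ = 1.2241

Let D = diag(-2.8, 3.4, -4.5, 1.6); L, U the strict triangles.
Jacobi T = -D⁻¹(L+U): T[3,1] = -(-2)/(1.6) = +1.2500; T[3,3] = 0.
  T[0,:] = [+0.0000 -0.7857 -0.5000 -0.3571]
  T[1,:] = [+0.1471 +0.0000 +0.3529 +1.1471]
  T[2,:] = [+0.0667 -0.6889 +0.0000 +0.8667]
  T[3,:] = [-0.1875 +1.2500 -0.2500 +0.0000]
eigenvalue magnitudes: 1.2241, 0.8466, 0.8466, 0.0845.
ρ = 1.2241; 1.2241 > 1, so it fails to converge.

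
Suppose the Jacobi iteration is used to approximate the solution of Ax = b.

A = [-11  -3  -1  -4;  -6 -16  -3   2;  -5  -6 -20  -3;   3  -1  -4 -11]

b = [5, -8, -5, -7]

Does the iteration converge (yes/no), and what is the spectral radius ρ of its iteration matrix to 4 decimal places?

yes, ρ = 0.5362

Write A = D+L+U with D = diag(-11, -16, -20, -11).
T_J = -D⁻¹(L+U): T[3,1] = -(-1)/(-11) = -0.0909; T[3,3] = 0.
  T[0,:] = [+0.0000, -0.2727, -0.0909, -0.3636]
  T[1,:] = [-0.3750, +0.0000, -0.1875, +0.1250]
  T[2,:] = [-0.2500, -0.3000, +0.0000, -0.1500]
  T[3,:] = [+0.2727, -0.0909, -0.3636, +0.0000]
|λ(T)| sorted: 0.5362, 0.3006, 0.3006, 0.2659.
ρ(T) = max|λ| = 0.5362; 0.5362 < 1 ⇒ converges.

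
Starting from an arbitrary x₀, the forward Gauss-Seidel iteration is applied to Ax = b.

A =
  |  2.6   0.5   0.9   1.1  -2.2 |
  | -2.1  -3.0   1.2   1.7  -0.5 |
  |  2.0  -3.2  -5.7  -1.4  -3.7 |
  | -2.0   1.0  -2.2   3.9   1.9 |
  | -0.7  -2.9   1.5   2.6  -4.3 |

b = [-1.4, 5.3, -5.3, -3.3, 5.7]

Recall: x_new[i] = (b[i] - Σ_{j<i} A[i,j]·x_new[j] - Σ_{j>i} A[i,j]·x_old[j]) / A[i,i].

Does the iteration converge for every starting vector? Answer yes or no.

Diagonal D = diag(2.6, -3, -5.7, 3.9, -4.3); L, U strict lower/upper.
T_GS = -(D+L)⁻¹U: row 0 first, T[0,4] = -(-2.2)/(2.6) = +0.8462; later rows by forward substitution.
  T[0,:] = [+0.0000, -0.1923, -0.3462, -0.4231, +0.8462]
  T[1,:] = [+0.0000, +0.1346, +0.6423, +0.8628, -0.7590]
  T[2,:] = [+0.0000, -0.1430, -0.4821, -0.8785, +0.0739]
  T[3,:] = [+0.0000, -0.2138, -0.6141, -0.9337, +0.1830]
  T[4,:] = [+0.0000, -0.2387, -0.9163, -1.3841, +0.5106]
|roots of det(T-λI)|: 1.2224, 0.3673, 0.0578, 0.0578, 0.0000.
ρ(T) = max|λ| = 1.2224; 1.2224 > 1, so it fails to converge.

no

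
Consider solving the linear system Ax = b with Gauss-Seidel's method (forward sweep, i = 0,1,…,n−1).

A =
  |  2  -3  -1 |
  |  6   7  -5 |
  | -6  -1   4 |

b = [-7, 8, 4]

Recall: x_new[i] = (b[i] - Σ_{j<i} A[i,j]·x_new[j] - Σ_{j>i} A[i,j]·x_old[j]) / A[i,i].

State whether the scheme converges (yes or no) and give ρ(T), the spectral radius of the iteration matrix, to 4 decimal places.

Diagonal D = diag(2, 7, 4); L, U strict lower/upper.
GS T = -(D+L)⁻¹U: row 0 first, T[0,1] = -(-3)/(2) = +1.5000; later rows by forward substitution.
  T[0,:] = [+0.0000 +1.5000 +0.5000]
  T[1,:] = [+0.0000 -1.2857 +0.2857]
  T[2,:] = [+0.0000 +1.9286 +0.8214]
|λ(T)| sorted: 1.5210, 1.0567, 0.0000.
ρ = 1.5210; 1.5210 > 1, so it fails to converge.

no, ρ = 1.5210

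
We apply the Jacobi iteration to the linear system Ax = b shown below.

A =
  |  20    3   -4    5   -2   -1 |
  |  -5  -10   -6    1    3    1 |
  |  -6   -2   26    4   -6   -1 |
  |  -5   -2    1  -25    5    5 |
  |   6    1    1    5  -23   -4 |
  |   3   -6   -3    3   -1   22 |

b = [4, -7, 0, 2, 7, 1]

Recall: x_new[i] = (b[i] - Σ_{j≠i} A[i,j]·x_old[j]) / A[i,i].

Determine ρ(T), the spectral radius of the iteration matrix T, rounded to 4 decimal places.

0.5518

Let D = diag(20, -10, 26, -25, -23, 22); L, U the strict triangles.
Jacobi: T = -D⁻¹(L+U), T[5,3] = -(3)/(22) = -0.1364; T[5,5] = 0.
  T[0,:] = [+0.0000, -0.1500, +0.2000, -0.2500, +0.1000, +0.0500]
  T[1,:] = [-0.5000, +0.0000, -0.6000, +0.1000, +0.3000, +0.1000]
  T[2,:] = [+0.2308, +0.0769, +0.0000, -0.1538, +0.2308, +0.0385]
  T[3,:] = [-0.2000, -0.0800, +0.0400, +0.0000, +0.2000, +0.2000]
  T[4,:] = [+0.2609, +0.0435, +0.0435, +0.2174, +0.0000, -0.1739]
  T[5,:] = [-0.1364, +0.2727, +0.1364, -0.1364, +0.0455, +0.0000]
|λ(T)| sorted: 0.5518, 0.4484, 0.3351, 0.3351, 0.2381, 0.2110.
ρ(T) = max|λ| = 0.5518; 0.5518 < 1, so it converges for any x₀.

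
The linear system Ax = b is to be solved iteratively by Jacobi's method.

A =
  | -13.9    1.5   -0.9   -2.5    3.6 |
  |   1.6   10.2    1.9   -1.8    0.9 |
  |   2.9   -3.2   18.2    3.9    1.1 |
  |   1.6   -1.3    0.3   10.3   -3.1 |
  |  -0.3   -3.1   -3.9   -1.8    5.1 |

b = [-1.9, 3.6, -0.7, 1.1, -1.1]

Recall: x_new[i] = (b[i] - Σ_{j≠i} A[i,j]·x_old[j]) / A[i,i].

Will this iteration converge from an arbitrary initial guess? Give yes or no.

Diagonal D = diag(-13.9, 10.2, 18.2, 10.3, 5.1); L, U strict lower/upper.
T_J = -D⁻¹(L+U): T[1,2] = -(1.9)/(10.2) = -0.1863; T[1,1] = 0.
  T[0,:] = [+0.0000  +0.1079  -0.0647  -0.1799  +0.2590]
  T[1,:] = [-0.1569  +0.0000  -0.1863  +0.1765  -0.0882]
  T[2,:] = [-0.1593  +0.1758  +0.0000  -0.2143  -0.0604]
  T[3,:] = [-0.1553  +0.1262  -0.0291  +0.0000  +0.3010]
  T[4,:] = [+0.0588  +0.6078  +0.7647  +0.3529  +0.0000]
|eigenvalues of T|: 0.5772, 0.4317, 0.4317, 0.2445, 0.1355.
spectral radius ρ = 0.5772; 0.5772 < 1 ⇒ converges.

yes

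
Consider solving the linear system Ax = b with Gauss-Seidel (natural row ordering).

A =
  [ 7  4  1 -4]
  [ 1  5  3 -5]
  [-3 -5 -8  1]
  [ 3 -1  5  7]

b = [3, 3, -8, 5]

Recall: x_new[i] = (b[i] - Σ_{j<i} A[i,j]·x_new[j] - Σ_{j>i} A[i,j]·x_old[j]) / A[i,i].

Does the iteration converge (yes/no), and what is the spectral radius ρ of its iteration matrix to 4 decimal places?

Write A = D+L+U with D = diag(7, 5, -8, 7).
GS T = -(D+L)⁻¹U: row 0 first, T[0,3] = -(-4)/(7) = +0.5714; later rows by forward substitution.
  T[0,:] = [+0.0000  -0.5714  -0.1429  +0.5714]
  T[1,:] = [+0.0000  +0.1143  -0.5714  +0.8857]
  T[2,:] = [+0.0000  +0.1429  +0.4107  -0.6429]
  T[3,:] = [+0.0000  +0.1592  -0.3138  +0.3408]
|roots of det(T-λI)|: 0.8821, 0.1527, 0.1364, 0.0000.
ρ = 0.8821; 0.8821 < 1: convergent.

yes, ρ = 0.8821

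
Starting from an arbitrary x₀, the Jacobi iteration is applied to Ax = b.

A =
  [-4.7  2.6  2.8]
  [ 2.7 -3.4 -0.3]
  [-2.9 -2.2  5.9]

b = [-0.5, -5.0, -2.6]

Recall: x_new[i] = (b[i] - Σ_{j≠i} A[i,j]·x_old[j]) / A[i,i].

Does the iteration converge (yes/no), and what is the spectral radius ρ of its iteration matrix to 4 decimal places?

A = D + L + U where D = diag(-4.7, -3.4, 5.9).
Jacobi: T = -D⁻¹(L+U), T[2,0] = -(-2.9)/(5.9) = +0.4915; T[2,2] = 0.
  T[0,:] = [+0.0000, +0.5532, +0.5957]
  T[1,:] = [+0.7941, +0.0000, -0.0882]
  T[2,:] = [+0.4915, +0.3729, +0.0000]
moduli |λ_i(T)| = 0.9291, 0.6921, 0.2370.
spectral radius ρ = 0.9291; 0.9291 < 1 ⇒ converges.

yes, ρ = 0.9291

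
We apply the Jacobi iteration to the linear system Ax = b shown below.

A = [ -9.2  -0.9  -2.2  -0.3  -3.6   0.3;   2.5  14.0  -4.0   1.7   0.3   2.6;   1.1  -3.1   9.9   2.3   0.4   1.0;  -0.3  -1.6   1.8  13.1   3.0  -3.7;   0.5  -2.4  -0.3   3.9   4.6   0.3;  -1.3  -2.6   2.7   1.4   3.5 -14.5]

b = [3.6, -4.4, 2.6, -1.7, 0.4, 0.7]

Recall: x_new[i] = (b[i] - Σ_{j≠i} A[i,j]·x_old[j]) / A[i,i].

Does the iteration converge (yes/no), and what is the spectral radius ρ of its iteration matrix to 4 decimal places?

yes, ρ = 0.5554

Split A = D + L + U, D = diag(-9.2, 14, 9.9, 13.1, 4.6, -14.5).
Jacobi: T = -D⁻¹(L+U), T[3,0] = -(-0.3)/(13.1) = +0.0229; T[3,3] = 0.
  T[0,:] = [+0.0000 -0.0978 -0.2391 -0.0326 -0.3913 +0.0326]
  T[1,:] = [-0.1786 +0.0000 +0.2857 -0.1214 -0.0214 -0.1857]
  T[2,:] = [-0.1111 +0.3131 +0.0000 -0.2323 -0.0404 -0.1010]
  T[3,:] = [+0.0229 +0.1221 -0.1374 +0.0000 -0.2290 +0.2824]
  T[4,:] = [-0.1087 +0.5217 +0.0652 -0.8478 +0.0000 -0.0652]
  T[5,:] = [-0.0897 -0.1793 +0.1862 +0.0966 +0.2414 +0.0000]
|eigenvalues of T|: 0.5554, 0.3946, 0.3946, 0.3404, 0.2396, 0.1225.
spectral radius ρ = 0.5554; 0.5554 < 1: convergent.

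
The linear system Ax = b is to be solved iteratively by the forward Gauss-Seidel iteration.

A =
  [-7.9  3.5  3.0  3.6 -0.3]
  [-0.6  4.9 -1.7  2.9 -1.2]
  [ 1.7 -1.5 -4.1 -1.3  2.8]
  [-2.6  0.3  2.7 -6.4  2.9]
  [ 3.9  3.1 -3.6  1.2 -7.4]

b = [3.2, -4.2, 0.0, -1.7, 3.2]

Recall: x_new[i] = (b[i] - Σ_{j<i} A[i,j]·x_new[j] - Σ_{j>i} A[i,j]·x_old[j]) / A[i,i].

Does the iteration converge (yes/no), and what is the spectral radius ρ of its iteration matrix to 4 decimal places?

A = D + L + U where D = diag(-7.9, 4.9, -4.1, -6.4, -7.4).
GS T = -(D+L)⁻¹U: row 0 first, T[0,2] = -(3)/(-7.9) = +0.3797; later rows by forward substitution.
  T[0,:] = [+0.0000, +0.4430, +0.3797, +0.4557, -0.0380]
  T[1,:] = [+0.0000, +0.0542, +0.3934, -0.5360, +0.2402]
  T[2,:] = [+0.0000, +0.1639, +0.0135, +0.0680, +0.5793]
  T[3,:] = [+0.0000, -0.1083, -0.1301, -0.1816, +0.7242]
  T[4,:] = [+0.0000, +0.1589, +0.3373, -0.0469, -0.0837]
|eigenvalues of T|: 0.5489, 0.4360, 0.4360, 0.1115, 0.0000.
spectral radius ρ = 0.5489; 0.5489 < 1, so it converges for any x₀.

yes, ρ = 0.5489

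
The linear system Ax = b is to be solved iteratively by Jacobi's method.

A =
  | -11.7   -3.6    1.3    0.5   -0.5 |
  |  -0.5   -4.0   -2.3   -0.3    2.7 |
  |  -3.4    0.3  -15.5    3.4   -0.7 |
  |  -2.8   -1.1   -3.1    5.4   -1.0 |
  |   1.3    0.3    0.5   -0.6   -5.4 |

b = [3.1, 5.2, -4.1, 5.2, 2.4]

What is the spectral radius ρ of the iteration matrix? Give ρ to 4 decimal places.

Diagonal D = diag(-11.7, -4, -15.5, 5.4, -5.4); L, U strict lower/upper.
Jacobi: T = -D⁻¹(L+U), T[1,3] = -(-0.3)/(-4) = -0.0750; T[1,1] = 0.
  T[0,:] = [+0.0000 -0.3077 +0.1111 +0.0427 -0.0427]
  T[1,:] = [-0.1250 +0.0000 -0.5750 -0.0750 +0.6750]
  T[2,:] = [-0.2194 +0.0194 +0.0000 +0.2194 -0.0452]
  T[3,:] = [+0.5185 +0.2037 +0.5741 +0.0000 +0.1852]
  T[4,:] = [+0.2407 +0.0556 +0.0926 -0.1111 +0.0000]
moduli |λ_i(T)| = 0.6041, 0.3984, 0.3984, 0.3458, 0.0660.
ρ = 0.6041; 0.6041 < 1, so it converges for any x₀.

0.6041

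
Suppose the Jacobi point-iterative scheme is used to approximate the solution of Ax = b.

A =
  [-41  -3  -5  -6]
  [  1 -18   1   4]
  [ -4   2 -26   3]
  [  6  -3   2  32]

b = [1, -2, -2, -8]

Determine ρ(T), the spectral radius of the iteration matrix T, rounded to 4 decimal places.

Split A = D + L + U, D = diag(-41, -18, -26, 32).
Jacobi T = -D⁻¹(L+U): T[0,3] = -(-6)/(-41) = -0.1463; T[0,0] = 0.
  T[0,:] = [+0.0000, -0.0732, -0.1220, -0.1463]
  T[1,:] = [+0.0556, +0.0000, +0.0556, +0.2222]
  T[2,:] = [-0.1538, +0.0769, +0.0000, +0.1154]
  T[3,:] = [-0.1875, +0.0938, -0.0625, +0.0000]
|λ(T)| sorted: 0.2647, 0.2033, 0.0890, 0.0276.
spectral radius ρ = 0.2647; 0.2647 < 1, so it converges for any x₀.

0.2647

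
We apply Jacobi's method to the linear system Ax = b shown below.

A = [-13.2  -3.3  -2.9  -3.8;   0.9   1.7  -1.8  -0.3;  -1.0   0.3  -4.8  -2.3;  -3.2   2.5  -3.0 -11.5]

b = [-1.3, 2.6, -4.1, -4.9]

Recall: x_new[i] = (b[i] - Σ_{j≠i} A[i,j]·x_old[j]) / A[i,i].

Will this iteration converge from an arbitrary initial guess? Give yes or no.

Diagonal D = diag(-13.2, 1.7, -4.8, -11.5); L, U strict lower/upper.
Jacobi: T = -D⁻¹(L+U), T[0,1] = -(-3.3)/(-13.2) = -0.2500; T[0,0] = 0.
  T[0,:] = [+0.0000 -0.2500 -0.2197 -0.2879]
  T[1,:] = [-0.5294 +0.0000 +1.0588 +0.1765]
  T[2,:] = [-0.2083 +0.0625 +0.0000 -0.4792]
  T[3,:] = [-0.2783 +0.2174 -0.2609 +0.0000]
moduli |λ_i(T)| = 0.6472, 0.5239, 0.5239, 0.3458.
ρ = 0.6472; 0.6472 < 1, so it converges for any x₀.

yes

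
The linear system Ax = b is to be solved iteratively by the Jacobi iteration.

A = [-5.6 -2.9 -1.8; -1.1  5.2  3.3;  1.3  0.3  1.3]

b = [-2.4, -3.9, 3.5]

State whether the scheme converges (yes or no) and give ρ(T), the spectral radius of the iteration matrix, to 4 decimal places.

Write A = D+L+U with D = diag(-5.6, 5.2, 1.3).
T_J = -D⁻¹(L+U): T[2,1] = -(0.3)/(1.3) = -0.2308; T[2,2] = 0.
  T[0,:] = [+0.0000 -0.5179 -0.3214]
  T[1,:] = [+0.2115 +0.0000 -0.6346]
  T[2,:] = [-1.0000 -0.2308 +0.0000]
|roots of det(T-λI)|: 0.8519, 0.6061, 0.6061.
ρ = 0.8519; 0.8519 < 1: convergent.

yes, ρ = 0.8519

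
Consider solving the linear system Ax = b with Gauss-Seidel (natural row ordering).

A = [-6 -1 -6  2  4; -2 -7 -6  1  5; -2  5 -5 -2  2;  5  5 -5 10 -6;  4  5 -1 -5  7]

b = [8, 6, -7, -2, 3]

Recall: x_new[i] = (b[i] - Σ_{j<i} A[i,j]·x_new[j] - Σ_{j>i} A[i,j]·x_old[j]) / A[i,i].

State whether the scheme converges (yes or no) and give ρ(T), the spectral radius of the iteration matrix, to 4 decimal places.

no, ρ = 1.2856

Let D = diag(-6, -7, -5, 10, 7); L, U the strict triangles.
Gauss-Seidel: T = -(D+L)⁻¹U, row 0 first, T[0,3] = -(2)/(-6) = +0.3333; later rows by forward substitution.
  T[0,:] = [+0.0000  -0.1667  -1.0000  +0.3333  +0.6667]
  T[1,:] = [+0.0000  +0.0476  -0.5714  +0.0476  +0.5238]
  T[2,:] = [+0.0000  +0.1143  -0.1714  -0.4857  +0.6571]
  T[3,:] = [+0.0000  +0.1167  +0.7000  -0.4333  +0.3333]
  T[4,:] = [+0.0000  +0.1609  +1.4551  -0.6034  -0.4231]
|roots of det(T-λI)|: 1.2856, 0.4665, 0.4665, 0.0700, 0.0000.
ρ(T) = max|λ| = 1.2856; 1.2856 > 1: divergent.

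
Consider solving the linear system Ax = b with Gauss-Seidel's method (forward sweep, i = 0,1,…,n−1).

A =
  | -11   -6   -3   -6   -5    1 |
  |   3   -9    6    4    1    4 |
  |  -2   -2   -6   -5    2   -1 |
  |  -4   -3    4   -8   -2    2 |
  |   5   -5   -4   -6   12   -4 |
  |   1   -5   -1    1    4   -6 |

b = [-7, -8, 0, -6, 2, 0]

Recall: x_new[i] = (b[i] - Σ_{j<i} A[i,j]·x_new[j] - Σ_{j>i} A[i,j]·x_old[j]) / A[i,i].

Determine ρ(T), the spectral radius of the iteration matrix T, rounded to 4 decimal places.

1.2449

Write A = D+L+U with D = diag(-11, -9, -6, -8, 12, -6).
Gauss-Seidel: T = -(D+L)⁻¹U, row 0 first, T[0,5] = -(1)/(-11) = +0.0909; later rows by forward substitution.
  T[0,:] = [+0.0000  -0.5455  -0.2727  -0.5455  -0.4545  +0.0909]
  T[1,:] = [+0.0000  -0.1818  +0.5758  +0.2626  -0.0404  +0.4747]
  T[2,:] = [+0.0000  +0.2424  -0.1010  -0.7391  +0.4983  -0.3552]
  T[3,:] = [+0.0000  +0.4621  -0.1301  -0.1953  +0.2416  -0.1511]
  T[4,:] = [+0.0000  +0.4634  +0.2548  -0.0073  +0.4595  +0.2993]
  T[5,:] = [+0.0000  +0.4061  -0.3602  -0.2240  +0.2214  -0.1469]
|eigenvalues of T|: 1.2449, 0.7479, 0.2115, 0.2115, 0.1010, 0.0000.
ρ(T) = max|λ| = 1.2449; 1.2449 > 1 ⇒ diverges.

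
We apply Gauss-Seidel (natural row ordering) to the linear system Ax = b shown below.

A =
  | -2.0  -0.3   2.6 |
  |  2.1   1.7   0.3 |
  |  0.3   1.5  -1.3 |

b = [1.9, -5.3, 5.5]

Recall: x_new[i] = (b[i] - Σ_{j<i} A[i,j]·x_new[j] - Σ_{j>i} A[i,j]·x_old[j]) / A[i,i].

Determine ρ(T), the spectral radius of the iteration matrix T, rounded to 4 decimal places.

1.5751

A = D + L + U where D = diag(-2, 1.7, -1.3).
T_GS = -(D+L)⁻¹U: row 0 first, T[0,2] = -(2.6)/(-2) = +1.3000; later rows by forward substitution.
  T[0,:] = [+0.0000, -0.1500, +1.3000]
  T[1,:] = [+0.0000, +0.1853, -1.7824]
  T[2,:] = [+0.0000, +0.1792, -1.7566]
|λ(T)| sorted: 1.5751, 0.0039, 0.0000.
spectral radius ρ = 1.5751; 1.5751 > 1 ⇒ diverges.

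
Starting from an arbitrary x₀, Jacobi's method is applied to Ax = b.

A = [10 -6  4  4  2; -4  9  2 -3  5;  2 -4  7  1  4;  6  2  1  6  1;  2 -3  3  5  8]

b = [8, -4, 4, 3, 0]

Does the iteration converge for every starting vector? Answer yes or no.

no

Write A = D+L+U with D = diag(10, 9, 7, 6, 8).
T_J = -D⁻¹(L+U): T[3,0] = -(6)/(6) = -1.0000; T[3,3] = 0.
  T[0,:] = [+0.0000  +0.6000  -0.4000  -0.4000  -0.2000]
  T[1,:] = [+0.4444  +0.0000  -0.2222  +0.3333  -0.5556]
  T[2,:] = [-0.2857  +0.5714  +0.0000  -0.1429  -0.5714]
  T[3,:] = [-1.0000  -0.3333  -0.1667  +0.0000  -0.1667]
  T[4,:] = [-0.2500  +0.3750  -0.3750  -0.6250  +0.0000]
|λ(T)| sorted: 1.1217, 0.6439, 0.6094, 0.6094, 0.2135.
ρ(T) = max|λ| = 1.1217; 1.1217 > 1: divergent.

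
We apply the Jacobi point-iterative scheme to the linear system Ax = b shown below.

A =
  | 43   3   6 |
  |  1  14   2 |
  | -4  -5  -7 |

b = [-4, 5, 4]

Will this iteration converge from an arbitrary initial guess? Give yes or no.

Diagonal D = diag(43, 14, -7); L, U strict lower/upper.
Jacobi T = -D⁻¹(L+U): T[2,1] = -(-5)/(-7) = -0.7143; T[2,2] = 0.
  T[0,:] = [+0.0000  -0.0698  -0.1395]
  T[1,:] = [-0.0714  +0.0000  -0.1429]
  T[2,:] = [-0.5714  -0.7143  +0.0000]
|λ(T)| sorted: 0.4631, 0.3926, 0.0705.
spectral radius ρ = 0.4631; 0.4631 < 1, so it converges for any x₀.

yes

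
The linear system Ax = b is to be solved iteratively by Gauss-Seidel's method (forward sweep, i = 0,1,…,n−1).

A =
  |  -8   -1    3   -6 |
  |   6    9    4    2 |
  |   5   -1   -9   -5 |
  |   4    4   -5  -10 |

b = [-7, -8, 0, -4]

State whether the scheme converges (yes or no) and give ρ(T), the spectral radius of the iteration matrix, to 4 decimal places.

yes, ρ = 0.8842

A = D + L + U where D = diag(-8, 9, -9, -10).
T_GS = -(D+L)⁻¹U: row 0 first, T[0,3] = -(-6)/(-8) = -0.7500; later rows by forward substitution.
  T[0,:] = [+0.0000 -0.1250 +0.3750 -0.7500]
  T[1,:] = [+0.0000 +0.0833 -0.6944 +0.2778]
  T[2,:] = [+0.0000 -0.0787 +0.2855 -1.0031]
  T[3,:] = [+0.0000 +0.0227 -0.2705 +0.3127]
moduli |λ_i(T)| = 0.8842, 0.2570, 0.0543, 0.0000.
ρ = 0.8842; 0.8842 < 1 ⇒ converges.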